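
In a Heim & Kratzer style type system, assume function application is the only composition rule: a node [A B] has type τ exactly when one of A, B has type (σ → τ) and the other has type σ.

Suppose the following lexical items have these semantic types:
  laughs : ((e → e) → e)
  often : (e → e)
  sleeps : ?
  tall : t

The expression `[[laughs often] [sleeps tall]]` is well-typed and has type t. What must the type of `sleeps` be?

(t → (e → t))

For [[laughs often] [sleeps tall]] to have type t with [laughs often] of type e, [sleeps tall] must be the function: [sleeps tall] : (e → t).
For [sleeps tall] to have type (e → t) with tall of type t, sleeps must be the function: sleeps : (t → (e → t)).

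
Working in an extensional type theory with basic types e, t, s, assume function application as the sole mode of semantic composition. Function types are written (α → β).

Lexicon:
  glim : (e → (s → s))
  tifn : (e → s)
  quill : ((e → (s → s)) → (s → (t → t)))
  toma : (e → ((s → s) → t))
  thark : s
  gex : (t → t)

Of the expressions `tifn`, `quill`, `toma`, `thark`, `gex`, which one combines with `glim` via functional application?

tifn : (e → s) — neither side's domain matches the other.
quill — combines: quill : ((e → (s → s)) → (s → (t → t))) takes glim : (e → (s → s)) as argument, giving (s → (t → t)).
toma : (e → ((s → s) → t)) — neither side's domain matches the other.
thark : s — neither side's domain matches the other.
gex : (t → t) — neither side's domain matches the other.

quill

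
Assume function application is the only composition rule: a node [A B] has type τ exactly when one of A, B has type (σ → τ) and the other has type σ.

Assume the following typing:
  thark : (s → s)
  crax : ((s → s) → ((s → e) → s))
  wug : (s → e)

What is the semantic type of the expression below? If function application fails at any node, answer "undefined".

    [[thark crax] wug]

[thark crax]: ((s → s) → ((s → e) → s)) applied to (s → s) yields ((s → e) → s).
[[thark crax] wug]: ((s → e) → s) applied to (s → e) yields s.

s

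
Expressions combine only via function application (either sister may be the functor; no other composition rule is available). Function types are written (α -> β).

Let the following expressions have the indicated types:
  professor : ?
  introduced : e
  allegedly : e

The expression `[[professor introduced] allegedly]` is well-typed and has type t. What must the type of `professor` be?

(e -> (e -> t))

At [[professor introduced] allegedly] (required: t): allegedly is e, which is not a function with range t; hence [professor introduced] is the functor — type (e -> t).
At [professor introduced] (required: (e -> t)): introduced is e, which is not a function with range (e -> t); hence professor is the functor — type (e -> (e -> t)).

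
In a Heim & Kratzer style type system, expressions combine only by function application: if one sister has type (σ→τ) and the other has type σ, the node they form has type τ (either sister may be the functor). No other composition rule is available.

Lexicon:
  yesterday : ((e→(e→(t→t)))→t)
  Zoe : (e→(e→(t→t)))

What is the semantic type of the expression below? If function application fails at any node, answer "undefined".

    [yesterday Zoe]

t

[yesterday Zoe]: functor yesterday : ((e→(e→(t→t)))→t), argument Zoe : (e→(e→(t→t))); result t.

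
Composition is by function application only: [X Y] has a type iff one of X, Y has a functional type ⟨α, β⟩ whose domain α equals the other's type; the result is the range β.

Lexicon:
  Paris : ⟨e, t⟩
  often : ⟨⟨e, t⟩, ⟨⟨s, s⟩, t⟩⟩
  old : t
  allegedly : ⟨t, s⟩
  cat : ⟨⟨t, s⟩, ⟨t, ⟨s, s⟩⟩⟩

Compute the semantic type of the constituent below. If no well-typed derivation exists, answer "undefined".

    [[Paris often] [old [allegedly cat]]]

[Paris often] — often of type ⟨⟨e, t⟩, ⟨⟨s, s⟩, t⟩⟩ combines with Paris of type ⟨e, t⟩: type ⟨⟨s, s⟩, t⟩.
[allegedly cat] — cat of type ⟨⟨t, s⟩, ⟨t, ⟨s, s⟩⟩⟩ combines with allegedly of type ⟨t, s⟩: type ⟨t, ⟨s, s⟩⟩.
[old [allegedly cat]] — [allegedly cat] of type ⟨t, ⟨s, s⟩⟩ combines with old of type t: type ⟨s, s⟩.
[[Paris often] [old [allegedly cat]]] — [Paris often] of type ⟨⟨s, s⟩, t⟩ combines with [old [allegedly cat]] of type ⟨s, s⟩: type t.

t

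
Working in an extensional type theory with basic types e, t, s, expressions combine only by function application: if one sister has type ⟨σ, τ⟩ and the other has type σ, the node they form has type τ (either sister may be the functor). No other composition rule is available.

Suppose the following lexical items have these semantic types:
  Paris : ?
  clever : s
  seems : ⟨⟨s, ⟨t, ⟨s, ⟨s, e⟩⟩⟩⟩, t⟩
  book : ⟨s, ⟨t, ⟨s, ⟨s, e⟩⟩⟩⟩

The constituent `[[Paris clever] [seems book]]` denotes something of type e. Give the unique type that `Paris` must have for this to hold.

[[Paris clever] [seems book]] must have type e. The sister [seems book] has type t; that is not a function onto e, so [Paris clever] must be the functor, of type ⟨t, e⟩.
[Paris clever] must have type ⟨t, e⟩. The sister clever has type s; that is not a function onto ⟨t, e⟩, so Paris must be the functor, of type ⟨s, ⟨t, e⟩⟩.

⟨s, ⟨t, e⟩⟩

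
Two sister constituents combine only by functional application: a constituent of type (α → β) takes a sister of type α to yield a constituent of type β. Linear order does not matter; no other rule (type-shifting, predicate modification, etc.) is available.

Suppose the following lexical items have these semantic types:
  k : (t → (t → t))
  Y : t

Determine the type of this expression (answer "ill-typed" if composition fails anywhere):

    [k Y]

(t → t)

[k Y]: (t → (t → t)) applied to t yields (t → t).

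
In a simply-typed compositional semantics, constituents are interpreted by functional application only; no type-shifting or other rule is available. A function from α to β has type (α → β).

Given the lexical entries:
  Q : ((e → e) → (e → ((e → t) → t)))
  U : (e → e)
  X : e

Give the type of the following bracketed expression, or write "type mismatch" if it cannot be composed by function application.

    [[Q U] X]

((e → t) → t)

[Q U]: Q is ((e → e) → (e → ((e → t) → t))), U is (e → e); result (e → ((e → t) → t)).
[[Q U] X]: [Q U] is (e → ((e → t) → t)), X is e; result ((e → t) → t).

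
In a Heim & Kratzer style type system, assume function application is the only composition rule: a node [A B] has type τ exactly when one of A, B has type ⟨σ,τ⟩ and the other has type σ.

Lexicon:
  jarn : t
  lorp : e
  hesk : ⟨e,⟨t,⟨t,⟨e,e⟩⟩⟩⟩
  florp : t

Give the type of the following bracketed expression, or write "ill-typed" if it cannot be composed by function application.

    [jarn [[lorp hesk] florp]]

⟨e,e⟩

[lorp hesk] — hesk of type ⟨e,⟨t,⟨t,⟨e,e⟩⟩⟩⟩ combines with lorp of type e: type ⟨t,⟨t,⟨e,e⟩⟩⟩.
[[lorp hesk] florp] — [lorp hesk] of type ⟨t,⟨t,⟨e,e⟩⟩⟩ combines with florp of type t: type ⟨t,⟨e,e⟩⟩.
[jarn [[lorp hesk] florp]] — [[lorp hesk] florp] of type ⟨t,⟨e,e⟩⟩ combines with jarn of type t: type ⟨e,e⟩.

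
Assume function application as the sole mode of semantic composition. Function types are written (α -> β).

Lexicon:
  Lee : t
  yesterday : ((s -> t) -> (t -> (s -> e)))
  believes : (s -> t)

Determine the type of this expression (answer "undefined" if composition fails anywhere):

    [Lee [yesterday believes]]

(s -> e)

[yesterday believes]: functor yesterday : ((s -> t) -> (t -> (s -> e))), argument believes : (s -> t); result (t -> (s -> e)).
[Lee [yesterday believes]]: functor [yesterday believes] : (t -> (s -> e)), argument Lee : t; result (s -> e).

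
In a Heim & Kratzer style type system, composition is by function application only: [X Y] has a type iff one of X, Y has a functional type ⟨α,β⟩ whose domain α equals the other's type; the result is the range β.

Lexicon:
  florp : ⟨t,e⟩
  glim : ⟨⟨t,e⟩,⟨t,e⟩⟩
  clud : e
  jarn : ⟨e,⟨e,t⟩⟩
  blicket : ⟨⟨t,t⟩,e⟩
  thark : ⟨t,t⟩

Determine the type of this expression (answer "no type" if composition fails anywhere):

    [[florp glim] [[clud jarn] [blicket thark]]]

e

[florp glim]: glim is ⟨⟨t,e⟩,⟨t,e⟩⟩, florp is ⟨t,e⟩; result ⟨t,e⟩.
[clud jarn]: jarn is ⟨e,⟨e,t⟩⟩, clud is e; result ⟨e,t⟩.
[blicket thark]: blicket is ⟨⟨t,t⟩,e⟩, thark is ⟨t,t⟩; result e.
[[clud jarn] [blicket thark]]: [clud jarn] is ⟨e,t⟩, [blicket thark] is e; result t.
[[florp glim] [[clud jarn] [blicket thark]]]: [florp glim] is ⟨t,e⟩, [[clud jarn] [blicket thark]] is t; result e.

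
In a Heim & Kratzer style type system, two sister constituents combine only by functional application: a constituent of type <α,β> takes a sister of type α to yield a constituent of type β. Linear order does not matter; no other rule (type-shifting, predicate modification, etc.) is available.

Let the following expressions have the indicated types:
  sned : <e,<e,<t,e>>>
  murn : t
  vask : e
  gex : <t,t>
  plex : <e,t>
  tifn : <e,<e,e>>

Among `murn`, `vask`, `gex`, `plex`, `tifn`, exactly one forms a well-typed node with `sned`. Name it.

murn : t — sned needs e; murn needs nothing (atomic); neither fits.
vask — combines: sned : <e,<e,<t,e>>> takes vask : e as argument, giving <e,<t,e>>.
gex : <t,t> — sned needs e; gex needs t; neither fits.
plex : <e,t> — sned needs e; plex needs e; neither fits.
tifn : <e,<e,e>> — sned needs e; tifn needs e; neither fits.

vask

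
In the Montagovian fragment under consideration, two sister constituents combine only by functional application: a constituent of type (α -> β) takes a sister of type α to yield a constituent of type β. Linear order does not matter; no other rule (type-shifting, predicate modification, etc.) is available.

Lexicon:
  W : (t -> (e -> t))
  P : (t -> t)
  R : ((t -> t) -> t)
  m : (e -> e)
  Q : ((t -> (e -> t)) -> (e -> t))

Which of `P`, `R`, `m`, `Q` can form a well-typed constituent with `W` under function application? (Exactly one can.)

Q

P : (t -> t) — neither side's domain matches the other.
R : ((t -> t) -> t) — neither side's domain matches the other.
m : (e -> e) — neither side's domain matches the other.
Q — combines: Q : ((t -> (e -> t)) -> (e -> t)) takes W : (t -> (e -> t)) as argument, giving (e -> t).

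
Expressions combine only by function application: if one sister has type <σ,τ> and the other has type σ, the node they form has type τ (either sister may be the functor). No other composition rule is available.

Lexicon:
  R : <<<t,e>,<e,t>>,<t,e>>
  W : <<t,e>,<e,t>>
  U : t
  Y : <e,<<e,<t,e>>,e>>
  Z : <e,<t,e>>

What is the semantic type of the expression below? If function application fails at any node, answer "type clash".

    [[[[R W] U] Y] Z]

[R W]: <<<t,e>,<e,t>>,<t,e>> applied to <<t,e>,<e,t>> yields <t,e>.
[[R W] U]: <t,e> applied to t yields e.
[[[R W] U] Y]: <e,<<e,<t,e>>,e>> applied to e yields <<e,<t,e>>,e>.
[[[[R W] U] Y] Z]: <<e,<t,e>>,e> applied to <e,<t,e>> yields e.

e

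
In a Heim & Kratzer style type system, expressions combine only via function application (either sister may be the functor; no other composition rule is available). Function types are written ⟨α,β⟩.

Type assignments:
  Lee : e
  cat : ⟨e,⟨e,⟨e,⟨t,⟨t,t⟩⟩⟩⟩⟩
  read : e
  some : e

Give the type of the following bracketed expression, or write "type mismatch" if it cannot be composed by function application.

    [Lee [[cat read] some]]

[cat read] — cat of type ⟨e,⟨e,⟨e,⟨t,⟨t,t⟩⟩⟩⟩⟩ combines with read of type e: type ⟨e,⟨e,⟨t,⟨t,t⟩⟩⟩⟩.
[[cat read] some] — [cat read] of type ⟨e,⟨e,⟨t,⟨t,t⟩⟩⟩⟩ combines with some of type e: type ⟨e,⟨t,⟨t,t⟩⟩⟩.
[Lee [[cat read] some]] — [[cat read] some] of type ⟨e,⟨t,⟨t,t⟩⟩⟩ combines with Lee of type e: type ⟨t,⟨t,t⟩⟩.

⟨t,⟨t,t⟩⟩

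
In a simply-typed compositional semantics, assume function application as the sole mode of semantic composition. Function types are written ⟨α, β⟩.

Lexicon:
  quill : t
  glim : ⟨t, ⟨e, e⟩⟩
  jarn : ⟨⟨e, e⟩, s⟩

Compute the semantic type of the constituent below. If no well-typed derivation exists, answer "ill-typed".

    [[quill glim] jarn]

s

[quill glim]: functor glim : ⟨t, ⟨e, e⟩⟩, argument quill : t; result ⟨e, e⟩.
[[quill glim] jarn]: functor jarn : ⟨⟨e, e⟩, s⟩, argument [quill glim] : ⟨e, e⟩; result s.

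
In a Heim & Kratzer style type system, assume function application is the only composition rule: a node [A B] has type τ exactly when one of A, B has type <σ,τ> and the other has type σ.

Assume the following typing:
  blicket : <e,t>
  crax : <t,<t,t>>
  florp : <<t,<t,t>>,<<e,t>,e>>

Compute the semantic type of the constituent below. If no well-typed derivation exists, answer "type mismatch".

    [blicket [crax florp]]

[crax florp]: florp is <<t,<t,t>>,<<e,t>,e>>, crax is <t,<t,t>>; result <<e,t>,e>.
[blicket [crax florp]]: [crax florp] is <<e,t>,e>, blicket is <e,t>; result e.

e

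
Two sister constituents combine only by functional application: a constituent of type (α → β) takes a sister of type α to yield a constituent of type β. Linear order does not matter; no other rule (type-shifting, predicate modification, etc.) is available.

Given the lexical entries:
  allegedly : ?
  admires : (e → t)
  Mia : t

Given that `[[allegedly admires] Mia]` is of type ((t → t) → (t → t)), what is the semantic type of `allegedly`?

At [[allegedly admires] Mia] (required: ((t → t) → (t → t))): Mia is t, which is not a function with range ((t → t) → (t → t)); hence [allegedly admires] is the functor — type (t → ((t → t) → (t → t))).
At [allegedly admires] (required: (t → ((t → t) → (t → t)))): admires is (e → t), which is not a function with range (t → ((t → t) → (t → t))); hence allegedly is the functor — type ((e → t) → (t → ((t → t) → (t → t)))).

((e → t) → (t → ((t → t) → (t → t))))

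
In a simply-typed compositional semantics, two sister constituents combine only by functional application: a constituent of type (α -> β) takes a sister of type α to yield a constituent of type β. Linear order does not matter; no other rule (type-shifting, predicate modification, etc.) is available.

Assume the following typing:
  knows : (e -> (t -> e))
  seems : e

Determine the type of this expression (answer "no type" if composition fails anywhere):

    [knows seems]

At [knows seems], knows : (e -> (t -> e)) takes seems : e, giving (t -> e).

(t -> e)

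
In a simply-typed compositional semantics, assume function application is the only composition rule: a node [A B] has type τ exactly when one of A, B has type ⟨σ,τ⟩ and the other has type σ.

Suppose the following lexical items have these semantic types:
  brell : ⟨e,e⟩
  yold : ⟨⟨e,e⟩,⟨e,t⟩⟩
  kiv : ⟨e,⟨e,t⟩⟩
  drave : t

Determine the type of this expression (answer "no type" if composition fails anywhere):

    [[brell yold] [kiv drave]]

[brell yold] — yold of type ⟨⟨e,e⟩,⟨e,t⟩⟩ combines with brell of type ⟨e,e⟩: type ⟨e,t⟩.
[kiv drave]: ⟨e,⟨e,t⟩⟩ with t — neither is a function whose domain matches the other; composition fails here.

no type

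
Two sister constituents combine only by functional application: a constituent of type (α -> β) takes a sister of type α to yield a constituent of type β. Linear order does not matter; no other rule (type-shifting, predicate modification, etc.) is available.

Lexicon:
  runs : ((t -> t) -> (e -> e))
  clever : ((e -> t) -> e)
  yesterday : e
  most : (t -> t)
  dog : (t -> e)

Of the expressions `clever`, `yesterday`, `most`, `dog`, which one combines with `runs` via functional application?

most

clever : ((e -> t) -> e) — runs needs (t -> t); clever needs (e -> t); neither fits.
yesterday : e — runs needs (t -> t); yesterday needs nothing (atomic); neither fits.
most — combines: runs : ((t -> t) -> (e -> e)) takes most : (t -> t) as argument, giving (e -> e).
dog : (t -> e) — runs needs (t -> t); dog needs t; neither fits.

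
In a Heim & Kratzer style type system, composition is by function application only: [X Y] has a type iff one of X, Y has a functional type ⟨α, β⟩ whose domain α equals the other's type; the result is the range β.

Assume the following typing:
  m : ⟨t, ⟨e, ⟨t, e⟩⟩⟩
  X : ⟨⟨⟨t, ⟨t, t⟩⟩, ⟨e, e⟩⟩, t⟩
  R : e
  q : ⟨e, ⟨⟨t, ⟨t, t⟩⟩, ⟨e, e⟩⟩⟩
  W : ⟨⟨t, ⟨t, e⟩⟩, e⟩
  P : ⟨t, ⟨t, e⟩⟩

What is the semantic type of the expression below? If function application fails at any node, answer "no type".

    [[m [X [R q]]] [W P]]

[R q]: functor q : ⟨e, ⟨⟨t, ⟨t, t⟩⟩, ⟨e, e⟩⟩⟩, argument R : e; result ⟨⟨t, ⟨t, t⟩⟩, ⟨e, e⟩⟩.
[X [R q]]: functor X : ⟨⟨⟨t, ⟨t, t⟩⟩, ⟨e, e⟩⟩, t⟩, argument [R q] : ⟨⟨t, ⟨t, t⟩⟩, ⟨e, e⟩⟩; result t.
[m [X [R q]]]: functor m : ⟨t, ⟨e, ⟨t, e⟩⟩⟩, argument [X [R q]] : t; result ⟨e, ⟨t, e⟩⟩.
[W P]: functor W : ⟨⟨t, ⟨t, e⟩⟩, e⟩, argument P : ⟨t, ⟨t, e⟩⟩; result e.
[[m [X [R q]]] [W P]]: functor [m [X [R q]]] : ⟨e, ⟨t, e⟩⟩, argument [W P] : e; result ⟨t, e⟩.

⟨t, e⟩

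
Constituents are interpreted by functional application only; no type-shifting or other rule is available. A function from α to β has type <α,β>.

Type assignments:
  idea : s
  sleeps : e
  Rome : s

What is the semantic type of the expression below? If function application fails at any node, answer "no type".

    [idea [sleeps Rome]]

no type

[sleeps Rome]: e with s — neither is a function whose domain matches the other; composition fails here.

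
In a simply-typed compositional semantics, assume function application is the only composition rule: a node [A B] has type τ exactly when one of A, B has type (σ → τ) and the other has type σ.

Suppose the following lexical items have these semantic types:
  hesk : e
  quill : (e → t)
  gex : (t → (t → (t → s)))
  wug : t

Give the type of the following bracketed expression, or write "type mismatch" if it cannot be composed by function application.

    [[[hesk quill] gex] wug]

(t → s)

[hesk quill]: quill is (e → t), hesk is e; result t.
[[hesk quill] gex]: gex is (t → (t → (t → s))), [hesk quill] is t; result (t → (t → s)).
[[[hesk quill] gex] wug]: [[hesk quill] gex] is (t → (t → s)), wug is t; result (t → s).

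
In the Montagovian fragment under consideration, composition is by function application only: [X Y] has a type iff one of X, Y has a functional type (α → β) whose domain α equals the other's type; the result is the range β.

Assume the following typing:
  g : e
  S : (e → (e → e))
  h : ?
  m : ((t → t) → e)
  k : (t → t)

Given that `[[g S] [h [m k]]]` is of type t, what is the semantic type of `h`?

(e → ((e → e) → t))

[[g S] [h [m k]]] must have type t. The sister [g S] has type (e → e); that is not a function onto t, so [h [m k]] must be the functor, of type ((e → e) → t).
[h [m k]] must have type ((e → e) → t). The sister [m k] has type e; that is not a function onto ((e → e) → t), so h must be the functor, of type (e → ((e → e) → t)).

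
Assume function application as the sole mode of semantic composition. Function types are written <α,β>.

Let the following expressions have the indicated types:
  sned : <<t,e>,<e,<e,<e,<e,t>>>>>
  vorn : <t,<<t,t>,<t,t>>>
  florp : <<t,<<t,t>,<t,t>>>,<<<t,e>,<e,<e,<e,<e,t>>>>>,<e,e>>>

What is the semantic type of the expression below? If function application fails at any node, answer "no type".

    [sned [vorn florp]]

<e,e>

[vorn florp]: florp is <<t,<<t,t>,<t,t>>>,<<<t,e>,<e,<e,<e,<e,t>>>>>,<e,e>>>, vorn is <t,<<t,t>,<t,t>>>; result <<<t,e>,<e,<e,<e,<e,t>>>>>,<e,e>>.
[sned [vorn florp]]: [vorn florp] is <<<t,e>,<e,<e,<e,<e,t>>>>>,<e,e>>, sned is <<t,e>,<e,<e,<e,<e,t>>>>>; result <e,e>.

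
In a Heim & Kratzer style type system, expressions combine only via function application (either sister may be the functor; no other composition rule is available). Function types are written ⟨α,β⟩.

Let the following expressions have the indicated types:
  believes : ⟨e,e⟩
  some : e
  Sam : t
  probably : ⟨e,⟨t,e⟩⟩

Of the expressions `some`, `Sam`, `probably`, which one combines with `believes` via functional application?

some — combines: believes : ⟨e,e⟩ takes some : e as argument, giving e.
Sam : t — does not combine with believes.
probably : ⟨e,⟨t,e⟩⟩ — does not combine with believes.

some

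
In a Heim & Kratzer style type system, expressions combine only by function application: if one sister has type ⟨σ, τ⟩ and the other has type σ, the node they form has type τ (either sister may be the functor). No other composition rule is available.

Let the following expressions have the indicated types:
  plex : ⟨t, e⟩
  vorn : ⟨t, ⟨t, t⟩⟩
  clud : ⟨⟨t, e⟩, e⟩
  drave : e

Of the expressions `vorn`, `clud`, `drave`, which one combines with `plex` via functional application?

clud

vorn : ⟨t, ⟨t, t⟩⟩ — neither side's domain matches the other.
clud — combines: clud : ⟨⟨t, e⟩, e⟩ takes plex : ⟨t, e⟩ as argument, giving e.
drave : e — neither side's domain matches the other.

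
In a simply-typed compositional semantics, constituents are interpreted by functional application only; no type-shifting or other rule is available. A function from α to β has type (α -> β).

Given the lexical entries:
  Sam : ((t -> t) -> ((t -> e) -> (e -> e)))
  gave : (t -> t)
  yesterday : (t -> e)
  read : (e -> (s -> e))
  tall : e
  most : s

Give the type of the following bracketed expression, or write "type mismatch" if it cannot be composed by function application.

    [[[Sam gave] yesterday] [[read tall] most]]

e

At [Sam gave], Sam : ((t -> t) -> ((t -> e) -> (e -> e))) takes gave : (t -> t), giving ((t -> e) -> (e -> e)).
At [[Sam gave] yesterday], [Sam gave] : ((t -> e) -> (e -> e)) takes yesterday : (t -> e), giving (e -> e).
At [read tall], read : (e -> (s -> e)) takes tall : e, giving (s -> e).
At [[read tall] most], [read tall] : (s -> e) takes most : s, giving e.
At [[[Sam gave] yesterday] [[read tall] most]], [[Sam gave] yesterday] : (e -> e) takes [[read tall] most] : e, giving e.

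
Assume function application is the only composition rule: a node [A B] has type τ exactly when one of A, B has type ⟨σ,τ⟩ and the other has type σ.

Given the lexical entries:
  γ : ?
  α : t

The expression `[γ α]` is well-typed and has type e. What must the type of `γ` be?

⟨t,e⟩

For [γ α] to have type e with α of type t, γ must be the function: γ : ⟨t,e⟩.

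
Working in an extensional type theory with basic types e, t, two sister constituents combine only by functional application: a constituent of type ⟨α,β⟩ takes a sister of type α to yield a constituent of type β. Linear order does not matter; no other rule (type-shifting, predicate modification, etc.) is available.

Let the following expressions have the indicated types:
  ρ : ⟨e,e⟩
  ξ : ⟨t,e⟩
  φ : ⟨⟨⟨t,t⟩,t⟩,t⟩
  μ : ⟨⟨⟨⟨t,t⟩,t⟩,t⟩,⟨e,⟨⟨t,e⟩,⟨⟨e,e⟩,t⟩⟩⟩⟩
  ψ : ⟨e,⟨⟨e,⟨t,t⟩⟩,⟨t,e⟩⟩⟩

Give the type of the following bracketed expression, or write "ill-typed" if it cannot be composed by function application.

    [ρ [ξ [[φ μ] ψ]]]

ill-typed

[φ μ]: ⟨⟨⟨⟨t,t⟩,t⟩,t⟩,⟨e,⟨⟨t,e⟩,⟨⟨e,e⟩,t⟩⟩⟩⟩ applied to ⟨⟨⟨t,t⟩,t⟩,t⟩ yields ⟨e,⟨⟨t,e⟩,⟨⟨e,e⟩,t⟩⟩⟩.
[[φ μ] ψ]: ⟨e,⟨⟨t,e⟩,⟨⟨e,e⟩,t⟩⟩⟩ with ⟨e,⟨⟨e,⟨t,t⟩⟩,⟨t,e⟩⟩⟩ — neither is a function whose domain matches the other; composition fails here.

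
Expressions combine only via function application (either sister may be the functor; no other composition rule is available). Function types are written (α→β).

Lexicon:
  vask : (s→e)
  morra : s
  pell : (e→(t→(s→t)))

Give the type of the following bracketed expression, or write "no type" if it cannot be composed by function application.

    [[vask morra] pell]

(t→(s→t))

[vask morra] — vask of type (s→e) combines with morra of type s: type e.
[[vask morra] pell] — pell of type (e→(t→(s→t))) combines with [vask morra] of type e: type (t→(s→t)).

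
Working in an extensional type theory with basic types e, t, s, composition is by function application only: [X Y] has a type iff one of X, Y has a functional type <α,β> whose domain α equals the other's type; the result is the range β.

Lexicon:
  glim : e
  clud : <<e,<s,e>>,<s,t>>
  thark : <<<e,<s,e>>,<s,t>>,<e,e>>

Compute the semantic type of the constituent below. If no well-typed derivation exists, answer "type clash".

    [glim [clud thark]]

e

[clud thark]: functor thark : <<<e,<s,e>>,<s,t>>,<e,e>>, argument clud : <<e,<s,e>>,<s,t>>; result <e,e>.
[glim [clud thark]]: functor [clud thark] : <e,e>, argument glim : e; result e.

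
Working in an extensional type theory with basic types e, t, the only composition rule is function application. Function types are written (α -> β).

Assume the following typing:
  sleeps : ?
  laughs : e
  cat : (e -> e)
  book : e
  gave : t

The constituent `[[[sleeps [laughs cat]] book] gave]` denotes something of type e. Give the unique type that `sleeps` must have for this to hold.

[[[sleeps [laughs cat]] book] gave] is required to be e. gave : t cannot yield e as functor, so [[sleeps [laughs cat]] book] : (t -> e).
[[sleeps [laughs cat]] book] is required to be (t -> e). book : e cannot yield (t -> e) as functor, so [sleeps [laughs cat]] : (e -> (t -> e)).
[sleeps [laughs cat]] is required to be (e -> (t -> e)). [laughs cat] : e cannot yield (e -> (t -> e)) as functor, so sleeps : (e -> (e -> (t -> e))).

(e -> (e -> (t -> e)))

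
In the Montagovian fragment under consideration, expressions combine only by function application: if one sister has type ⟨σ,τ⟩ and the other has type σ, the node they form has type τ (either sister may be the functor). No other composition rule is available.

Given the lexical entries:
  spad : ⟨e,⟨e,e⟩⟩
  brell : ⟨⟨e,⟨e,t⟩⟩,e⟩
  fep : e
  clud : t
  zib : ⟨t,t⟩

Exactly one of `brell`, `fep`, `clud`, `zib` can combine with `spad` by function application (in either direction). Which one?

fep

brell : ⟨⟨e,⟨e,t⟩⟩,e⟩ — does not combine with spad.
fep — combines: spad : ⟨e,⟨e,e⟩⟩ takes fep : e as argument, giving ⟨e,e⟩.
clud : t — does not combine with spad.
zib : ⟨t,t⟩ — does not combine with spad.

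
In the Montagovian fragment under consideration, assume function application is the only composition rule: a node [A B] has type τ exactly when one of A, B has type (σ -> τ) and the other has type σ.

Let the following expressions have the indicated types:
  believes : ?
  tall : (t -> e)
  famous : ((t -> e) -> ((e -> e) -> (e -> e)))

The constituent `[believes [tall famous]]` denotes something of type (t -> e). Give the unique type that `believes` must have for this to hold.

At [believes [tall famous]] (required: (t -> e)): [tall famous] is ((e -> e) -> (e -> e)), which is not a function with range (t -> e); hence believes is the functor — type (((e -> e) -> (e -> e)) -> (t -> e)).

(((e -> e) -> (e -> e)) -> (t -> e))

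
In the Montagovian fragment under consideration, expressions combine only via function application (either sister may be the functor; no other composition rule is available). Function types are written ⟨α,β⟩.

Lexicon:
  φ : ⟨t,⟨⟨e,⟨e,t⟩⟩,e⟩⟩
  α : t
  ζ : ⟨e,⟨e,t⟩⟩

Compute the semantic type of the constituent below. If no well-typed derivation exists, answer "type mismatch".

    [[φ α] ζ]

e

[φ α] — φ of type ⟨t,⟨⟨e,⟨e,t⟩⟩,e⟩⟩ combines with α of type t: type ⟨⟨e,⟨e,t⟩⟩,e⟩.
[[φ α] ζ] — [φ α] of type ⟨⟨e,⟨e,t⟩⟩,e⟩ combines with ζ of type ⟨e,⟨e,t⟩⟩: type e.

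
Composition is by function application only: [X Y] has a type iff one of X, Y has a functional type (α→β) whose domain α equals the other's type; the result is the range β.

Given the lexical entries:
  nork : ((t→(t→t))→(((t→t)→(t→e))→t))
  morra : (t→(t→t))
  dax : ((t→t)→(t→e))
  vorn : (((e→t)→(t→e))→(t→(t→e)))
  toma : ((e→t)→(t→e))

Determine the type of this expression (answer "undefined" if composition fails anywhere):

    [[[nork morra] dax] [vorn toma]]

At [nork morra], nork : ((t→(t→t))→(((t→t)→(t→e))→t)) takes morra : (t→(t→t)), giving (((t→t)→(t→e))→t).
At [[nork morra] dax], [nork morra] : (((t→t)→(t→e))→t) takes dax : ((t→t)→(t→e)), giving t.
At [vorn toma], vorn : (((e→t)→(t→e))→(t→(t→e))) takes toma : ((e→t)→(t→e)), giving (t→(t→e)).
At [[[nork morra] dax] [vorn toma]], [vorn toma] : (t→(t→e)) takes [[nork morra] dax] : t, giving (t→e).

(t→e)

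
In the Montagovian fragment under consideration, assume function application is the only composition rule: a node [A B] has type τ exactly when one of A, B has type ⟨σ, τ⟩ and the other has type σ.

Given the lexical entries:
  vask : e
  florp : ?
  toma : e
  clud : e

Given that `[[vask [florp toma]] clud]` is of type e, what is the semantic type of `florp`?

[[vask [florp toma]] clud] must have type e. The sister clud has type e; that is not a function onto e, so [vask [florp toma]] must be the functor, of type ⟨e, e⟩.
[vask [florp toma]] must have type ⟨e, e⟩. The sister vask has type e; that is not a function onto ⟨e, e⟩, so [florp toma] must be the functor, of type ⟨e, ⟨e, e⟩⟩.
[florp toma] must have type ⟨e, ⟨e, e⟩⟩. The sister toma has type e; that is not a function onto ⟨e, ⟨e, e⟩⟩, so florp must be the functor, of type ⟨e, ⟨e, ⟨e, e⟩⟩⟩.

⟨e, ⟨e, ⟨e, e⟩⟩⟩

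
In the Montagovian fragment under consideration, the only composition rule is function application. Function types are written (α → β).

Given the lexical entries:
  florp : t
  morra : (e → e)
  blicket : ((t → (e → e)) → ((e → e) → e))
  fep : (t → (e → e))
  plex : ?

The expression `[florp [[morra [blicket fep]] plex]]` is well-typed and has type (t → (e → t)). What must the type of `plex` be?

[florp [[morra [blicket fep]] plex]] must have type (t → (e → t)). The sister florp has type t; that is not a function onto (t → (e → t)), so [[morra [blicket fep]] plex] must be the functor, of type (t → (t → (e → t))).
[[morra [blicket fep]] plex] must have type (t → (t → (e → t))). The sister [morra [blicket fep]] has type e; that is not a function onto (t → (t → (e → t))), so plex must be the functor, of type (e → (t → (t → (e → t)))).

(e → (t → (t → (e → t))))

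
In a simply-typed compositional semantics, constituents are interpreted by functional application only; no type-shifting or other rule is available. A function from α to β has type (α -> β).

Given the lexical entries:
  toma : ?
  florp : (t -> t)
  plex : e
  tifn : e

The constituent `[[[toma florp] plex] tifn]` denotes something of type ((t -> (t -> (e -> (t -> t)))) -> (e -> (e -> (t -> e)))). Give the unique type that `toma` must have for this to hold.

[[[toma florp] plex] tifn] is required to be ((t -> (t -> (e -> (t -> t)))) -> (e -> (e -> (t -> e)))). tifn : e cannot yield ((t -> (t -> (e -> (t -> t)))) -> (e -> (e -> (t -> e)))) as functor, so [[toma florp] plex] : (e -> ((t -> (t -> (e -> (t -> t)))) -> (e -> (e -> (t -> e))))).
[[toma florp] plex] is required to be (e -> ((t -> (t -> (e -> (t -> t)))) -> (e -> (e -> (t -> e))))). plex : e cannot yield (e -> ((t -> (t -> (e -> (t -> t)))) -> (e -> (e -> (t -> e))))) as functor, so [toma florp] : (e -> (e -> ((t -> (t -> (e -> (t -> t)))) -> (e -> (e -> (t -> e)))))).
[toma florp] is required to be (e -> (e -> ((t -> (t -> (e -> (t -> t)))) -> (e -> (e -> (t -> e)))))). florp : (t -> t) cannot yield (e -> (e -> ((t -> (t -> (e -> (t -> t)))) -> (e -> (e -> (t -> e)))))) as functor, so toma : ((t -> t) -> (e -> (e -> ((t -> (t -> (e -> (t -> t)))) -> (e -> (e -> (t -> e))))))).

((t -> t) -> (e -> (e -> ((t -> (t -> (e -> (t -> t)))) -> (e -> (e -> (t -> e)))))))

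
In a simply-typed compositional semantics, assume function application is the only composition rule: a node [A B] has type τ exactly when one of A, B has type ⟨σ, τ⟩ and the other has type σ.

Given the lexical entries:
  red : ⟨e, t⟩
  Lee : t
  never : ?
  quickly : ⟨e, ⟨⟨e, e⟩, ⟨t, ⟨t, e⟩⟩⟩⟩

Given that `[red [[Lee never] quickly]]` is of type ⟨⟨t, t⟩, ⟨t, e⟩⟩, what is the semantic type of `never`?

⟨t, ⟨⟨e, ⟨⟨e, e⟩, ⟨t, ⟨t, e⟩⟩⟩⟩, ⟨⟨e, t⟩, ⟨⟨t, t⟩, ⟨t, e⟩⟩⟩⟩⟩

[red [[Lee never] quickly]] must have type ⟨⟨t, t⟩, ⟨t, e⟩⟩. The sister red has type ⟨e, t⟩; that is not a function onto ⟨⟨t, t⟩, ⟨t, e⟩⟩, so [[Lee never] quickly] must be the functor, of type ⟨⟨e, t⟩, ⟨⟨t, t⟩, ⟨t, e⟩⟩⟩.
[[Lee never] quickly] must have type ⟨⟨e, t⟩, ⟨⟨t, t⟩, ⟨t, e⟩⟩⟩. The sister quickly has type ⟨e, ⟨⟨e, e⟩, ⟨t, ⟨t, e⟩⟩⟩⟩; that is not a function onto ⟨⟨e, t⟩, ⟨⟨t, t⟩, ⟨t, e⟩⟩⟩, so [Lee never] must be the functor, of type ⟨⟨e, ⟨⟨e, e⟩, ⟨t, ⟨t, e⟩⟩⟩⟩, ⟨⟨e, t⟩, ⟨⟨t, t⟩, ⟨t, e⟩⟩⟩⟩.
[Lee never] must have type ⟨⟨e, ⟨⟨e, e⟩, ⟨t, ⟨t, e⟩⟩⟩⟩, ⟨⟨e, t⟩, ⟨⟨t, t⟩, ⟨t, e⟩⟩⟩⟩. The sister Lee has type t; that is not a function onto ⟨⟨e, ⟨⟨e, e⟩, ⟨t, ⟨t, e⟩⟩⟩⟩, ⟨⟨e, t⟩, ⟨⟨t, t⟩, ⟨t, e⟩⟩⟩⟩, so never must be the functor, of type ⟨t, ⟨⟨e, ⟨⟨e, e⟩, ⟨t, ⟨t, e⟩⟩⟩⟩, ⟨⟨e, t⟩, ⟨⟨t, t⟩, ⟨t, e⟩⟩⟩⟩⟩.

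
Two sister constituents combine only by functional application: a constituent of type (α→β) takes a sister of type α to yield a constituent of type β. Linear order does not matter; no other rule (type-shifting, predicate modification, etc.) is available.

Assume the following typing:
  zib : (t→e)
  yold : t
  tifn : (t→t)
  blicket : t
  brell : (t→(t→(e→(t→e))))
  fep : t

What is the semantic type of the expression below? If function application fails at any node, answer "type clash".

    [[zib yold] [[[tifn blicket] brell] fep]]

At [zib yold], zib : (t→e) takes yold : t, giving e.
At [tifn blicket], tifn : (t→t) takes blicket : t, giving t.
At [[tifn blicket] brell], brell : (t→(t→(e→(t→e)))) takes [tifn blicket] : t, giving (t→(e→(t→e))).
At [[[tifn blicket] brell] fep], [[tifn blicket] brell] : (t→(e→(t→e))) takes fep : t, giving (e→(t→e)).
At [[zib yold] [[[tifn blicket] brell] fep]], [[[tifn blicket] brell] fep] : (e→(t→e)) takes [zib yold] : e, giving (t→e).

(t→e)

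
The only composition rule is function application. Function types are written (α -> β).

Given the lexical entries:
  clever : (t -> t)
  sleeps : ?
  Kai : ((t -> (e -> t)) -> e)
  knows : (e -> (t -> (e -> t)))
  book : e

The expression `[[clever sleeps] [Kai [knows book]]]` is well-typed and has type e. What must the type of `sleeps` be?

[[clever sleeps] [Kai [knows book]]] is required to be e. [Kai [knows book]] : e cannot yield e as functor, so [clever sleeps] : (e -> e).
[clever sleeps] is required to be (e -> e). clever : (t -> t) cannot yield (e -> e) as functor, so sleeps : ((t -> t) -> (e -> e)).

((t -> t) -> (e -> e))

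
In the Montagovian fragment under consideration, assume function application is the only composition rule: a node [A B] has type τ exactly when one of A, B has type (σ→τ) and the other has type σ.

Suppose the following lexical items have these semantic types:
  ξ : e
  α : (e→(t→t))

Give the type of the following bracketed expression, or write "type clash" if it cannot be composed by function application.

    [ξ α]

[ξ α]: α is (e→(t→t)), ξ is e; result (t→t).

(t→t)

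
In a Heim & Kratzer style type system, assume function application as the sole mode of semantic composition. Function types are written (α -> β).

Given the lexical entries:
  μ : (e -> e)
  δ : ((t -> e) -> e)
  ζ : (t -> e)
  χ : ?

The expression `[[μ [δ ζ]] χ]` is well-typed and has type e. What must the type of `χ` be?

At [[μ [δ ζ]] χ] (required: e): [μ [δ ζ]] is e, which is not a function with range e; hence χ is the functor — type (e -> e).

(e -> e)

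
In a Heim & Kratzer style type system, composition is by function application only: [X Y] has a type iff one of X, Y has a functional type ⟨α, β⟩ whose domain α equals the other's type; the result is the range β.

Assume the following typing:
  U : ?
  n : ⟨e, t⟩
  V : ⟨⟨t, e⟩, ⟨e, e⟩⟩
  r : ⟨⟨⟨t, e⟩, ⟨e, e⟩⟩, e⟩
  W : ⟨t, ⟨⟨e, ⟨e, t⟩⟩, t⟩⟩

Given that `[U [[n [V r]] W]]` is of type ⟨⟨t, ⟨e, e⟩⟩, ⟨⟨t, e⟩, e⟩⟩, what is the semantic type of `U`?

⟨⟨⟨e, ⟨e, t⟩⟩, t⟩, ⟨⟨t, ⟨e, e⟩⟩, ⟨⟨t, e⟩, e⟩⟩⟩

[U [[n [V r]] W]] is required to be ⟨⟨t, ⟨e, e⟩⟩, ⟨⟨t, e⟩, e⟩⟩. [[n [V r]] W] : ⟨⟨e, ⟨e, t⟩⟩, t⟩ cannot yield ⟨⟨t, ⟨e, e⟩⟩, ⟨⟨t, e⟩, e⟩⟩ as functor, so U : ⟨⟨⟨e, ⟨e, t⟩⟩, t⟩, ⟨⟨t, ⟨e, e⟩⟩, ⟨⟨t, e⟩, e⟩⟩⟩.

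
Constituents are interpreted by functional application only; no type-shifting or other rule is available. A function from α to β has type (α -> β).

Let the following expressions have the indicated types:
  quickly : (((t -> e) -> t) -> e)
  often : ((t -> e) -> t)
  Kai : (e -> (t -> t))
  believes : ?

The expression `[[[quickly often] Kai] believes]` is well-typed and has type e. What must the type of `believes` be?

For [[[quickly often] Kai] believes] to have type e with [[quickly often] Kai] of type (t -> t), believes must be the function: believes : ((t -> t) -> e).

((t -> t) -> e)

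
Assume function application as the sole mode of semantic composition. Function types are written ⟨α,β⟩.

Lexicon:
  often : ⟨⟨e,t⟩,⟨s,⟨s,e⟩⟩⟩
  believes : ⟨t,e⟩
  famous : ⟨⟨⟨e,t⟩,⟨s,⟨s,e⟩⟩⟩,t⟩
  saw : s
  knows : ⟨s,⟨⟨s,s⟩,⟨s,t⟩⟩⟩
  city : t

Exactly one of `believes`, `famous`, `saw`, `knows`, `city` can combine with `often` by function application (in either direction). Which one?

famous

believes : ⟨t,e⟩ — often needs ⟨e,t⟩; believes needs t; neither fits.
famous — combines: famous : ⟨⟨⟨e,t⟩,⟨s,⟨s,e⟩⟩⟩,t⟩ takes often : ⟨⟨e,t⟩,⟨s,⟨s,e⟩⟩⟩ as argument, giving t.
saw : s — often needs ⟨e,t⟩; saw needs nothing (atomic); neither fits.
knows : ⟨s,⟨⟨s,s⟩,⟨s,t⟩⟩⟩ — often needs ⟨e,t⟩; knows needs s; neither fits.
city : t — often needs ⟨e,t⟩; city needs nothing (atomic); neither fits.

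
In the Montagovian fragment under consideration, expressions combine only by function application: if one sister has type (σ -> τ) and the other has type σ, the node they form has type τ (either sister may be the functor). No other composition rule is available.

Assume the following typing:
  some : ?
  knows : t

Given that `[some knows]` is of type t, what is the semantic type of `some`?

At [some knows] (required: t): knows is t, which is not a function with range t; hence some is the functor — type (t -> t).

(t -> t)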